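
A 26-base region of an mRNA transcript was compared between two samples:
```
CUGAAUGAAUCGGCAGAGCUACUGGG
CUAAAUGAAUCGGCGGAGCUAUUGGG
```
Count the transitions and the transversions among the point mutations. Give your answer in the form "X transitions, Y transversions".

3 transitions, 0 transversions

Mismatches (1-based):
base 3: G→A (purine→purine, transition)
base 15: A→G (purine→purine, transition)
base 22: C→U (pyrimidine→pyrimidine, transition)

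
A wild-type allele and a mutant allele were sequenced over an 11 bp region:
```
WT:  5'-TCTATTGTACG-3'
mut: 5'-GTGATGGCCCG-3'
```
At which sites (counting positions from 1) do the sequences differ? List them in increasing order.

Differences at site 1 (T→G), site 2 (C→T), site 3 (T→G), site 6 (T→G), site 8 (T→C), site 9 (A→C).

1, 2, 3, 6, 8, 9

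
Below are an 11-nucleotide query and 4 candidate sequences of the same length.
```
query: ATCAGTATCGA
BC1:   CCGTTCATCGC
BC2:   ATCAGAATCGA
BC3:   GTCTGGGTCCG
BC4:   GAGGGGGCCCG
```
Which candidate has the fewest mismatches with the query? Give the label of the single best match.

BC1 differs at 7 bases; BC2 differs at 1 base; BC3 differs at 6 bases; BC4 differs at 9 bases. The closest is BC2.

BC2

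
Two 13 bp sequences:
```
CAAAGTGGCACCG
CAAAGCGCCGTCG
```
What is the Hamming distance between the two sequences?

4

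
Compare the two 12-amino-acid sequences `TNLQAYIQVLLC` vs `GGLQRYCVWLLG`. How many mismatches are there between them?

7

The sequences differ at residues 1, 2, 5, 7, 8, 9, 12 (1-based) — 7 in total.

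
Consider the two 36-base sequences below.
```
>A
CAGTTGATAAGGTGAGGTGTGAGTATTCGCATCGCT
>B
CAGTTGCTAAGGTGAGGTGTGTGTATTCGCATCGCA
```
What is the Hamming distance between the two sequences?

3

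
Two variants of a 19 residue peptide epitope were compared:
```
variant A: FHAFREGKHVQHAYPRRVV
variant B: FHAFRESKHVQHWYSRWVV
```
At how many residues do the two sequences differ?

Mismatches (1-based): residue 7: G→S; residue 13: A→W; residue 15: P→S; residue 17: R→W.

4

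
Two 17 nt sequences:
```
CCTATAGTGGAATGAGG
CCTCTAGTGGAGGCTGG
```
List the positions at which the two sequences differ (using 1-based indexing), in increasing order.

Differences at position 4 (A→C), position 12 (A→G), position 13 (T→G), position 14 (G→C), position 15 (A→T).

4, 12, 13, 14, 15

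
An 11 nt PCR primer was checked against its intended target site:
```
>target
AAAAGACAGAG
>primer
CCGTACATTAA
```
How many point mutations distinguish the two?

The sequences differ at sites 1, 2, 3, 4, 5, 6, 7, 8, 9, 11 (1-based) — 10 in total.

10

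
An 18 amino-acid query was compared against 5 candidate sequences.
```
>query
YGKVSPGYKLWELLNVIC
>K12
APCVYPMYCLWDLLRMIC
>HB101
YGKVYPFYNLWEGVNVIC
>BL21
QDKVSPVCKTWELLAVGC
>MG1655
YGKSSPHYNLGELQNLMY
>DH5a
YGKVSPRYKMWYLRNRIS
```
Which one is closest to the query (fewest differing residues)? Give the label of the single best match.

Hamming distances to query — K12: 9; HB101: 5; BL21: 7; MG1655: 8; DH5a: 6.
Smallest is HB101 with 5 mismatches.

HB101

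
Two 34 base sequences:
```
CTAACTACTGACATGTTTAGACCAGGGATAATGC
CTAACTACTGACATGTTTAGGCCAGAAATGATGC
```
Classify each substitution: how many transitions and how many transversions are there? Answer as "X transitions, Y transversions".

Mismatches (1-based):
position 21: A→G (purine→purine, transition)
position 26: G→A (purine→purine, transition)
position 27: G→A (purine→purine, transition)
position 30: A→G (purine→purine, transition)

4 transitions, 0 transversions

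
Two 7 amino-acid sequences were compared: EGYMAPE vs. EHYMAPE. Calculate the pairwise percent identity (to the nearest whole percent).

Mismatch at position 2 (1-based): 1 of 7.
Identical positions: 6/7 = 85.71% → 86%.

86%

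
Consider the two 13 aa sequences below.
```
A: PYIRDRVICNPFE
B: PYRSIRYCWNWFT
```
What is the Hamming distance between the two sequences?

8

Comparing position by position, 8 residues differ: 3 (I/R), 4 (R/S), 5 (D/I), 7 (V/Y), 8 (I/C), 9 (C/W), 11 (P/W), 13 (E/T).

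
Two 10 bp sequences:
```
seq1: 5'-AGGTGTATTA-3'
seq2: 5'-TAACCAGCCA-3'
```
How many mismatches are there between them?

9

Comparing position by position, 9 sites differ: 1 (A/T), 2 (G/A), 3 (G/A), 4 (T/C), 5 (G/C), 6 (T/A), 7 (A/G), 8 (T/C), 9 (T/C).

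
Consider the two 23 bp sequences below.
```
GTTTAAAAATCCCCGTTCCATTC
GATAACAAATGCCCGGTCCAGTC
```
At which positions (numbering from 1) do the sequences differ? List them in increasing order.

Scanning 1-based: 2: T/A; 4: T/A; 6: A/C; 11: C/G; 16: T/G; 21: T/G.

2, 4, 6, 11, 16, 21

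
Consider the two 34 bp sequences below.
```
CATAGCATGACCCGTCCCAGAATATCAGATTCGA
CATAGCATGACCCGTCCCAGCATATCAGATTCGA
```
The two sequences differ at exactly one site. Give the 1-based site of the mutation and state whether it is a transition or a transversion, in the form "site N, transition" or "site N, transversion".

The sequences differ only at site 21: A→C (purine→pyrimidine), a transversion.

site 21, transversion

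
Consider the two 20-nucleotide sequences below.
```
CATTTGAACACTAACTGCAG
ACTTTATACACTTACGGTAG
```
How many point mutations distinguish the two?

Comparing position by position, 7 bases differ: 1 (C/A), 2 (A/C), 6 (G/A), 7 (A/T), 13 (A/T), 16 (T/G), 18 (C/T).

7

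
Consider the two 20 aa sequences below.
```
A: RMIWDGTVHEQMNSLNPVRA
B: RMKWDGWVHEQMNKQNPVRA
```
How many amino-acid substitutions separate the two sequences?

4

The sequences differ at residues 3, 7, 14, 15 (1-based) — 4 in total.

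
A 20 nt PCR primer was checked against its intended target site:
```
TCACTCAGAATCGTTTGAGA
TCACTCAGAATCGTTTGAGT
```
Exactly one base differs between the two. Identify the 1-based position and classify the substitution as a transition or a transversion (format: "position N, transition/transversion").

Position 20 changes A→T. A is a purine and T is a pyrimidine, so this is a transversion.

position 20, transversion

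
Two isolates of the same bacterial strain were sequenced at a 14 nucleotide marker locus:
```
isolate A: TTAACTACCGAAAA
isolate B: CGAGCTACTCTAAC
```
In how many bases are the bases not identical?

7

Comparing position by position, 7 bases differ: 1 (T/C), 2 (T/G), 4 (A/G), 9 (C/T), 10 (G/C), 11 (A/T), 14 (A/C).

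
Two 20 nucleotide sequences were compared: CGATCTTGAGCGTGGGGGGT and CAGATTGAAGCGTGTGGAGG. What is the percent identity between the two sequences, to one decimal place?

9 positions differ (2, 3, 4, 5, 7, 8, 15, 18, 20), so 11 of 20 match: 11/20 = 55%.

55.0%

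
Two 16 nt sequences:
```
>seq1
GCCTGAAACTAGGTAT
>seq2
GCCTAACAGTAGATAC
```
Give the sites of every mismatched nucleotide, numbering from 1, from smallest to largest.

Scanning 1-based: 5: G/A; 7: A/C; 9: C/G; 13: G/A; 16: T/C.

5, 7, 9, 13, 16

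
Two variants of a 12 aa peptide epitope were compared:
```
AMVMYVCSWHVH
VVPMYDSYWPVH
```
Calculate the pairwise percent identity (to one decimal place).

Mismatches at positions 1, 2, 3, 6, 7, 8, 10 (1-based): 7 of 12.
Identical positions: 5/12 = 41.67% → 41.7%.

41.7%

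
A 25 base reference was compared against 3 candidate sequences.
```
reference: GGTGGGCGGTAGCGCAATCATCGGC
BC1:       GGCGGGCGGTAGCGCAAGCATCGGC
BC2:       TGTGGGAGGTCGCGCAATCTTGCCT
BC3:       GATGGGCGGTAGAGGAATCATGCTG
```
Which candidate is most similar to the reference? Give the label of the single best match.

BC1 differs at 2 positions; BC2 differs at 8 positions; BC3 differs at 7 positions. The closest is BC1.

BC1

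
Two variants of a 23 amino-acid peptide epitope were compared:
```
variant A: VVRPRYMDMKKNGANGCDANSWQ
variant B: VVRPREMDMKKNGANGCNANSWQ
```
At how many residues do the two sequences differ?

2

The sequences differ at residues 6, 18 (1-based) — 2 in total.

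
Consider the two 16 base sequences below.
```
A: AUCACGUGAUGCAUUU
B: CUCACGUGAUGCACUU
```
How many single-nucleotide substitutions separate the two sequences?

2

Mismatches (1-based): position 1: A→C; position 14: U→C.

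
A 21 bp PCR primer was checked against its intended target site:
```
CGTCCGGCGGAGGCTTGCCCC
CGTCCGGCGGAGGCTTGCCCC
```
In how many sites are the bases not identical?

0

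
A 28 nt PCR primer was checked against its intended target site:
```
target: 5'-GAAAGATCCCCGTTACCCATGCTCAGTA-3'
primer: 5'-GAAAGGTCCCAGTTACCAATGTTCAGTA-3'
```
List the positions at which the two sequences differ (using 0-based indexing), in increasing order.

5, 10, 17, 21

Differences at position 5 (A→G), position 10 (C→A), position 17 (C→A), position 21 (C→T).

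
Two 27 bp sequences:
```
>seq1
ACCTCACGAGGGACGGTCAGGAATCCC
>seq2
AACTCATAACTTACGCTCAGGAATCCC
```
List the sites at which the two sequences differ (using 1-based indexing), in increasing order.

2, 7, 8, 10, 11, 12, 16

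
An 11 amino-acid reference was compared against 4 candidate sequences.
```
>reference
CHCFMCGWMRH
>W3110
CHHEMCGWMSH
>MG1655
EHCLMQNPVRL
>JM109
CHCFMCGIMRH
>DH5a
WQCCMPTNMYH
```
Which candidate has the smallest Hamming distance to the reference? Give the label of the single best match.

W3110 differs at 3 positions; MG1655 differs at 7 positions; JM109 differs at 1 position; DH5a differs at 7 positions. The closest is JM109.

JM109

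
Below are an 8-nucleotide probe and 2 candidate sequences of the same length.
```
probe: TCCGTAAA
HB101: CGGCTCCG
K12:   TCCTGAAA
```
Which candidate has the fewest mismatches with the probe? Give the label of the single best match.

K12

HB101 differs at 7 sites; K12 differs at 2 sites. The closest is K12.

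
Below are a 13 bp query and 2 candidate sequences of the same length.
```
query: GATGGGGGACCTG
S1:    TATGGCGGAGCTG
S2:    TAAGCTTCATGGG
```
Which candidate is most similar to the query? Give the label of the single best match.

S1

S1 differs at 3 bases; S2 differs at 9 bases. The closest is S1.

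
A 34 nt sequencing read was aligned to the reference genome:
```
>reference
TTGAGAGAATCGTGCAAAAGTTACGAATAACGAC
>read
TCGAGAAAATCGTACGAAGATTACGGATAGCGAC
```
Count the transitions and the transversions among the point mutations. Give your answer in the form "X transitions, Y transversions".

8 transitions, 0 transversions

Mismatches (1-based):
site 2: T→C (pyrimidine→pyrimidine, transition)
site 7: G→A (purine→purine, transition)
site 14: G→A (purine→purine, transition)
site 16: A→G (purine→purine, transition)
site 19: A→G (purine→purine, transition)
site 20: G→A (purine→purine, transition)
site 26: A→G (purine→purine, transition)
site 30: A→G (purine→purine, transition)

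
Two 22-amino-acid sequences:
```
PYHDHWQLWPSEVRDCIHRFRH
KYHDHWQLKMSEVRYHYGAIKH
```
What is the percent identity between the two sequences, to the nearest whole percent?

Mismatches at positions 1, 9, 10, 15, 16, 17, 18, 19, 20, 21 (1-based): 10 of 22.
Identical positions: 12/22 = 54.55% → 55%.

55%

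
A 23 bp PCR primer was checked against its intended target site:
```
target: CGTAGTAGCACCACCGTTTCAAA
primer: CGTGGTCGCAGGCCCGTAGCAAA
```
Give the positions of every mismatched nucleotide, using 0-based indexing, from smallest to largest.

Differences at position 3 (A→G), position 6 (A→C), position 10 (C→G), position 11 (C→G), position 12 (A→C), position 17 (T→A), position 18 (T→G).

3, 6, 10, 11, 12, 17, 18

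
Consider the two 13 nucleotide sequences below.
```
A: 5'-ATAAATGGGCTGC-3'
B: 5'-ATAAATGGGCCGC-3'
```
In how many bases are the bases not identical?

1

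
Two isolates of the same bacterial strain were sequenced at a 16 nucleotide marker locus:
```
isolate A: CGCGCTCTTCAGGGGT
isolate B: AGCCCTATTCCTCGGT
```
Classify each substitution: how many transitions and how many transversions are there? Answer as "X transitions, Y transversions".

0 transitions, 6 transversions

Transitions (purine↔purine or pyrimidine↔pyrimidine): none.
Transversions (purine↔pyrimidine): 1 C→A, 4 G→C, 7 C→A, 11 A→C, 12 G→T, 13 G→C.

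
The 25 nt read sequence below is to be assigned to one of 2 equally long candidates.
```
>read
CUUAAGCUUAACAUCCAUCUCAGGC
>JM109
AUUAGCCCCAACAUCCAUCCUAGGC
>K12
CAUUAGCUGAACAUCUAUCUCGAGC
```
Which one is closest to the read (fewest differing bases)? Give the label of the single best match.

Hamming distances to read — JM109: 7; K12: 6.
Smallest is K12 with 6 mismatches.

K12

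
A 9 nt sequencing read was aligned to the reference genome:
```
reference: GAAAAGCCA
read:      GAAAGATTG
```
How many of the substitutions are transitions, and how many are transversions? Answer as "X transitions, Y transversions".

5 transitions, 0 transversions

Transitions (purine↔purine or pyrimidine↔pyrimidine): 5 A→G, 6 G→A, 7 C→T, 8 C→T, 9 A→G.
Transversions (purine↔pyrimidine): none.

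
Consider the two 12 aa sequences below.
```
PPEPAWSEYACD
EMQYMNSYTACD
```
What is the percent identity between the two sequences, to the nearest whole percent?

33%

8 positions differ (1, 2, 3, 4, 5, 6, 8, 9), so 4 of 12 match: 4/12 = 33.33%.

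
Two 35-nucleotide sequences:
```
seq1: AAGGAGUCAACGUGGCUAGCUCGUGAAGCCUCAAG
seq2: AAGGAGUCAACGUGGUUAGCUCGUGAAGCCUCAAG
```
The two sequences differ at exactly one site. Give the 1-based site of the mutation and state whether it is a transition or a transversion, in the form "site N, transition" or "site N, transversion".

Site 16 changes C→U. C is a pyrimidine and U is a pyrimidine, so this is a transition.

site 16, transition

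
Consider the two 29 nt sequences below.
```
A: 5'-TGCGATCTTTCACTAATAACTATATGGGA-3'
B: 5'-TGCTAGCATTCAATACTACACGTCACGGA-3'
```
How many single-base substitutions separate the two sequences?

Comparing position by position, 12 positions differ: 4 (G/T), 6 (T/G), 8 (T/A), 13 (C/A), 16 (A/C), 19 (A/C), 20 (C/A), 21 (T/C), 22 (A/G), 24 (A/C), 25 (T/A), 26 (G/C).

12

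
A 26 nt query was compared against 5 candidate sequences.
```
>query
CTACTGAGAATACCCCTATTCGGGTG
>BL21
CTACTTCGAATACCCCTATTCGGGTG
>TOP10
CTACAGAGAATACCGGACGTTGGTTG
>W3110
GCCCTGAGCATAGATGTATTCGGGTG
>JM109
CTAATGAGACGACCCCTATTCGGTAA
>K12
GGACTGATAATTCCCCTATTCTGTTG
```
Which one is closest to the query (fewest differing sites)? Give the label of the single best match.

Hamming distances to query — BL21: 2; TOP10: 8; W3110: 8; JM109: 6; K12: 6.
Smallest is BL21 with 2 mismatches.

BL21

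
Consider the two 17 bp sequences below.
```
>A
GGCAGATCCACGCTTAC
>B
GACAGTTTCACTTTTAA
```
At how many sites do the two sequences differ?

6

The sequences differ at sites 2, 6, 8, 12, 13, 17 (1-based) — 6 in total.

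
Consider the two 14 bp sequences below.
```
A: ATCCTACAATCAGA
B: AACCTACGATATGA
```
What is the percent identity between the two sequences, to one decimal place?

71.4%

Mismatches at positions 2, 8, 11, 12 (1-based): 4 of 14.
Identical positions: 10/14 = 71.43% → 71.4%.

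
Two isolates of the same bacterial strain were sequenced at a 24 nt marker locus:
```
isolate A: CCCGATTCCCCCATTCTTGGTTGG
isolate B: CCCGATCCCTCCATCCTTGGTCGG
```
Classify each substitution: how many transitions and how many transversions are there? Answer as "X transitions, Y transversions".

4 transitions, 0 transversions

Mismatches (1-based):
position 7: T→C (pyrimidine→pyrimidine, transition)
position 10: C→T (pyrimidine→pyrimidine, transition)
position 15: T→C (pyrimidine→pyrimidine, transition)
position 22: T→C (pyrimidine→pyrimidine, transition)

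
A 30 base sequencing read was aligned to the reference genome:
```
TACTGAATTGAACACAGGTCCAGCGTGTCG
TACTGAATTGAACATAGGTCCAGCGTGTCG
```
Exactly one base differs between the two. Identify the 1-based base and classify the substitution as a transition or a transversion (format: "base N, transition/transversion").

base 15, transition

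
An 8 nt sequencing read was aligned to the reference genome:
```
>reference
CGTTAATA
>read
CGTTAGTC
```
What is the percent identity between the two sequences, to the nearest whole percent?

2 positions differ (6, 8), so 6 of 8 match: 6/8 = 75%.

75%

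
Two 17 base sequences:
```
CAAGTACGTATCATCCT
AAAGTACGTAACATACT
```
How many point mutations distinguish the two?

3

The sequences differ at bases 1, 11, 15 (1-based) — 3 in total.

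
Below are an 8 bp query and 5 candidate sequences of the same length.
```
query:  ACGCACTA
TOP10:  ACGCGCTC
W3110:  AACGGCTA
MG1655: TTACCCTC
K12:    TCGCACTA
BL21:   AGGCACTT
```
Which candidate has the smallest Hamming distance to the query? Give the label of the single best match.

K12

TOP10 differs at 2 bases; W3110 differs at 4 bases; MG1655 differs at 5 bases; K12 differs at 1 base; BL21 differs at 2 bases. The closest is K12.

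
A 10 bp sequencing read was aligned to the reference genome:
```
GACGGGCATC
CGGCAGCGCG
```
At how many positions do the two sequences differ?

The sequences differ at positions 1, 2, 3, 4, 5, 8, 9, 10 (1-based) — 8 in total.

8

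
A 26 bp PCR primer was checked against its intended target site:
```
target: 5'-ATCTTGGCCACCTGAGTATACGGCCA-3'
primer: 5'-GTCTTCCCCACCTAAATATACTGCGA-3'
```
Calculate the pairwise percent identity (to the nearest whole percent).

73%

Mismatches at positions 1, 6, 7, 14, 16, 22, 25 (1-based): 7 of 26.
Identical positions: 19/26 = 73.08% → 73%.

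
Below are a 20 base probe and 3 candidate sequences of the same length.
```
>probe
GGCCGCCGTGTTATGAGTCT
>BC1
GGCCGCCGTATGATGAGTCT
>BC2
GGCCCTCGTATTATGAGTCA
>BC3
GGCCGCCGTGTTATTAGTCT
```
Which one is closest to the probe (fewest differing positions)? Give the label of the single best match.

BC3

Hamming distances to probe — BC1: 2; BC2: 4; BC3: 1.
Smallest is BC3 with 1 mismatch.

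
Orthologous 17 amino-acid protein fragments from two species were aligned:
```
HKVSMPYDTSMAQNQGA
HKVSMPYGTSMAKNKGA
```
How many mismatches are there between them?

The sequences differ at positions 8, 13, 15 (1-based) — 3 in total.

3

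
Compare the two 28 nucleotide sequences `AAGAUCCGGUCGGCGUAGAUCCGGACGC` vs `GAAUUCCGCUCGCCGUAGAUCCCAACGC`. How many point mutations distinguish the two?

7

The sequences differ at bases 1, 3, 4, 9, 13, 23, 24 (1-based) — 7 in total.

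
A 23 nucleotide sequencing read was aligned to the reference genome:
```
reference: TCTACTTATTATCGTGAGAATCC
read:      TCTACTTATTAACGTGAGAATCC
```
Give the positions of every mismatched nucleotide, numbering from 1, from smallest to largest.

12

Differences at position 12 (T→A).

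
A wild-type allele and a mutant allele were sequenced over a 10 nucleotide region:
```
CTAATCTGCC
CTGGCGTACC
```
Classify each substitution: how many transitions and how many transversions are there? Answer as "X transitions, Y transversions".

Mismatches (1-based):
base 3: A→G (purine→purine, transition)
base 4: A→G (purine→purine, transition)
base 5: T→C (pyrimidine→pyrimidine, transition)
base 6: C→G (pyrimidine→purine, transversion)
base 8: G→A (purine→purine, transition)

4 transitions, 1 transversion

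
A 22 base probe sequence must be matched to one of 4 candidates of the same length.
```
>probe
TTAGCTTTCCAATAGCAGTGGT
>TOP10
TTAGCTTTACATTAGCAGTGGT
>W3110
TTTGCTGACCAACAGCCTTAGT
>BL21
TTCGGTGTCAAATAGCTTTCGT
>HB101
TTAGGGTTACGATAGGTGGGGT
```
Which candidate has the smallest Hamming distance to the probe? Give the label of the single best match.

TOP10

Hamming distances to probe — TOP10: 2; W3110: 7; BL21: 7; HB101: 7.
Smallest is TOP10 with 2 mismatches.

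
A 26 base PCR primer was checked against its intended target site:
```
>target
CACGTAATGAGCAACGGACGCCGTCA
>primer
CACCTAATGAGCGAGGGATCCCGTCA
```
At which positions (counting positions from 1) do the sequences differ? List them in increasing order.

4, 13, 15, 19, 20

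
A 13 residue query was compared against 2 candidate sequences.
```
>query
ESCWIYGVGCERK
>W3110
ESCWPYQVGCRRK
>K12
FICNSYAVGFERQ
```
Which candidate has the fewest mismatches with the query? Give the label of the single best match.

Hamming distances to query — W3110: 3; K12: 7.
Smallest is W3110 with 3 mismatches.

W3110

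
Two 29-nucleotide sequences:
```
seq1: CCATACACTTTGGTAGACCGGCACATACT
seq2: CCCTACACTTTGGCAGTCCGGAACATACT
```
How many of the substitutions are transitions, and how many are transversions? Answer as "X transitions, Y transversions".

Transitions (purine↔purine or pyrimidine↔pyrimidine): 14 T→C.
Transversions (purine↔pyrimidine): 3 A→C, 17 A→T, 22 C→A.

1 transition, 3 transversions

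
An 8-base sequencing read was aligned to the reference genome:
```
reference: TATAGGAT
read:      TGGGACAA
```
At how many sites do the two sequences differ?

6

The sequences differ at sites 2, 3, 4, 5, 6, 8 (1-based) — 6 in total.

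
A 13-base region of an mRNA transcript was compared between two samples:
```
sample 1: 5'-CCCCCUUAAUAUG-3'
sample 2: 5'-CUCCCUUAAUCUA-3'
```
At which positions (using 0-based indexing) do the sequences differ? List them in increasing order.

1, 10, 12

Scanning 0-based: 1: C/U; 10: A/C; 12: G/A.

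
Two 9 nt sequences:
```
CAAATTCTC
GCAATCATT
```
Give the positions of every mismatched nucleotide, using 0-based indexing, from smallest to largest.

Scanning 0-based: 0: C/G; 1: A/C; 5: T/C; 6: C/A; 8: C/T.

0, 1, 5, 6, 8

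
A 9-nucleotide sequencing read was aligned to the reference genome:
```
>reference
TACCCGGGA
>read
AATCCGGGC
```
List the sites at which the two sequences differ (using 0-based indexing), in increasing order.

0, 2, 8

Differences at site 0 (T→A), site 2 (C→T), site 8 (A→C).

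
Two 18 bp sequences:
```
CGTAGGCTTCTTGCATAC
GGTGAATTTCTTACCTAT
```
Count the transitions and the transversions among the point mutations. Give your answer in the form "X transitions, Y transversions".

6 transitions, 2 transversions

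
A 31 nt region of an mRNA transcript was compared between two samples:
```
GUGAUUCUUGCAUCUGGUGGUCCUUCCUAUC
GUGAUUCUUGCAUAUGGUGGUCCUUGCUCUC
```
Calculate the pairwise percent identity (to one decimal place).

90.3%

Mismatches at positions 14, 26, 29 (1-based): 3 of 31.
Identical positions: 28/31 = 90.32% → 90.3%.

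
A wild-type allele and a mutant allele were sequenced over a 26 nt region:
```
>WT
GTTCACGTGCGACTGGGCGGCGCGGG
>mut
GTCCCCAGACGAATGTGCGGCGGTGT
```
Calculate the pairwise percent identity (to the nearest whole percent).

10 positions differ (3, 5, 7, 8, 9, 13, 16, 23, 24, 26), so 16 of 26 match: 16/26 = 61.54%.

62%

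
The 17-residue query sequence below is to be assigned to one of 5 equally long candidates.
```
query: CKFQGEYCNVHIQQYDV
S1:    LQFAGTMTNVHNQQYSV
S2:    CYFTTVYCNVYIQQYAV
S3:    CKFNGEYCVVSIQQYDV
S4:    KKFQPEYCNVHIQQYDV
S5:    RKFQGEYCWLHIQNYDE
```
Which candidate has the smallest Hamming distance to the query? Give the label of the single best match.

Hamming distances to query — S1: 8; S2: 6; S3: 3; S4: 2; S5: 5.
Smallest is S4 with 2 mismatches.

S4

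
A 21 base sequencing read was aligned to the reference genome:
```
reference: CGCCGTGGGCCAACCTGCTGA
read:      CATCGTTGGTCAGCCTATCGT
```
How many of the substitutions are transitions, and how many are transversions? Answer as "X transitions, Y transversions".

7 transitions, 2 transversions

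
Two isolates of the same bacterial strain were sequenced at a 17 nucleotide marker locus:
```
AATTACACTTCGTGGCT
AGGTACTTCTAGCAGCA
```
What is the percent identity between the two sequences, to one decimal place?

9 positions differ (2, 3, 7, 8, 9, 11, 13, 14, 17), so 8 of 17 match: 8/17 = 47.06%.

47.1%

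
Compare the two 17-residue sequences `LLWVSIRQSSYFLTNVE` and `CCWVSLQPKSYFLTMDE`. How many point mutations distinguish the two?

Comparing position by position, 8 positions differ: 1 (L/C), 2 (L/C), 6 (I/L), 7 (R/Q), 8 (Q/P), 9 (S/K), 15 (N/M), 16 (V/D).

8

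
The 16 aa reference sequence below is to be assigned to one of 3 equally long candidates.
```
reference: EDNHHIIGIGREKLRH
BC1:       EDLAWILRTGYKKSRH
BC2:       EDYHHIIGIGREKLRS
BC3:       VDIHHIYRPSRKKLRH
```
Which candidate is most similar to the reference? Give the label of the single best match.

BC2

Hamming distances to reference — BC1: 9; BC2: 2; BC3: 7.
Smallest is BC2 with 2 mismatches.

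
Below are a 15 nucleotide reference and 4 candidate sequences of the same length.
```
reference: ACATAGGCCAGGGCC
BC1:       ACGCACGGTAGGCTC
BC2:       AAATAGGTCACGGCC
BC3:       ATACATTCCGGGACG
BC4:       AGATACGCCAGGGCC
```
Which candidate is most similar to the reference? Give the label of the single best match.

Hamming distances to reference — BC1: 7; BC2: 3; BC3: 7; BC4: 2.
Smallest is BC4 with 2 mismatches.

BC4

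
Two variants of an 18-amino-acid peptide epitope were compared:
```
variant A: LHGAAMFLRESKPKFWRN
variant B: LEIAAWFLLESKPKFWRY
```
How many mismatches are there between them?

Mismatches (1-based): residue 2: H→E; residue 3: G→I; residue 6: M→W; residue 9: R→L; residue 18: N→Y.

5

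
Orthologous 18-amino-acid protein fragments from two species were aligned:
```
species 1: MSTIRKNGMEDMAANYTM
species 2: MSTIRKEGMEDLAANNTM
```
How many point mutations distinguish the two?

The sequences differ at positions 7, 12, 16 (1-based) — 3 in total.

3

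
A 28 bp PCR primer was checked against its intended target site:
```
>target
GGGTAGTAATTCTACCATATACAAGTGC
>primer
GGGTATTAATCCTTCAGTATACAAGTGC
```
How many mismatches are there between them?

5

The sequences differ at bases 6, 11, 14, 16, 17 (1-based) — 5 in total.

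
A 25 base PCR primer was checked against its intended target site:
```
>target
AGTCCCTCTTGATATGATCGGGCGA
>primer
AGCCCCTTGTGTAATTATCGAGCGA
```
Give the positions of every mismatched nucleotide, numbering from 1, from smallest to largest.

Scanning 1-based: 3: T/C; 8: C/T; 9: T/G; 12: A/T; 13: T/A; 16: G/T; 21: G/A.

3, 8, 9, 12, 13, 16, 21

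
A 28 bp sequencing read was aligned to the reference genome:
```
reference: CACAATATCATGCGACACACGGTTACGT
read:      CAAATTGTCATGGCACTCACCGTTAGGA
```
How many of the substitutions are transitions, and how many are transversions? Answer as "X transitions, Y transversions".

Transitions (purine↔purine or pyrimidine↔pyrimidine): 7 A→G.
Transversions (purine↔pyrimidine): 3 C→A, 5 A→T, 13 C→G, 14 G→C, 17 A→T, 21 G→C, 26 C→G, 28 T→A.

1 transition, 8 transversions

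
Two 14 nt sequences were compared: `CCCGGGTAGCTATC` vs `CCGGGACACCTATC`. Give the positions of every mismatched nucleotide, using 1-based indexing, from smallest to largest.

Scanning 1-based: 3: C/G; 6: G/A; 7: T/C; 9: G/C.

3, 6, 7, 9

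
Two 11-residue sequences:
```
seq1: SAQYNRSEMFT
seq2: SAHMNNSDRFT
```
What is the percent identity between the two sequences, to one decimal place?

5 positions differ (3, 4, 6, 8, 9), so 6 of 11 match: 6/11 = 54.55%.

54.5%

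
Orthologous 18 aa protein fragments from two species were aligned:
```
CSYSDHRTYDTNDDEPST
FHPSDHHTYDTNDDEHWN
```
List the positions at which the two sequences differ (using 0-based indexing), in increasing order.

0, 1, 2, 6, 15, 16, 17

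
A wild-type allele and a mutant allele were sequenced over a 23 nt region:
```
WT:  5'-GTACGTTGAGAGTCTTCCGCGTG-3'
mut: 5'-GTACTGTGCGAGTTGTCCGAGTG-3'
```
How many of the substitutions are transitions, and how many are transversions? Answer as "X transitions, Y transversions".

1 transition, 5 transversions

Mismatches (1-based):
site 5: G→T (purine→pyrimidine, transversion)
site 6: T→G (pyrimidine→purine, transversion)
site 9: A→C (purine→pyrimidine, transversion)
site 14: C→T (pyrimidine→pyrimidine, transition)
site 15: T→G (pyrimidine→purine, transversion)
site 20: C→A (pyrimidine→purine, transversion)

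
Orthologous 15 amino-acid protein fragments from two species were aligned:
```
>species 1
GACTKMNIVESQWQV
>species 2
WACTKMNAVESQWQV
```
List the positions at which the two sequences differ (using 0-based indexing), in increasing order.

0, 7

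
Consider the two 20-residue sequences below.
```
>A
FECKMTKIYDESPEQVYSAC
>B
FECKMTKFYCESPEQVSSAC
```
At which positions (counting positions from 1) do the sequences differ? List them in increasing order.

8, 10, 17

Differences at position 8 (I→F), position 10 (D→C), position 17 (Y→S).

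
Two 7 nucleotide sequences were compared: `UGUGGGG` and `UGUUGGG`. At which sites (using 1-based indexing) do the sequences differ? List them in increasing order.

Scanning 1-based: 4: G/U.

4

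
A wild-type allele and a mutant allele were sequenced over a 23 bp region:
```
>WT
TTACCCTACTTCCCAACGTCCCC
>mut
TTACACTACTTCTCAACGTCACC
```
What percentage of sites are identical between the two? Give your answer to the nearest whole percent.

Mismatches at positions 5, 13, 21 (1-based): 3 of 23.
Identical positions: 20/23 = 86.96% → 87%.

87%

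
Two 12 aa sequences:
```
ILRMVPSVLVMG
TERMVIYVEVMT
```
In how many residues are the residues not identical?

6

The sequences differ at residues 1, 2, 6, 7, 9, 12 (1-based) — 6 in total.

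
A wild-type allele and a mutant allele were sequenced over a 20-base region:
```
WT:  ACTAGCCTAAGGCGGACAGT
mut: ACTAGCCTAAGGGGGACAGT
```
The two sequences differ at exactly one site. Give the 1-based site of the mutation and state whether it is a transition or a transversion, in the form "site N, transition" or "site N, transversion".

site 13, transversion

The sequences differ only at site 13: C→G (pyrimidine→purine), a transversion.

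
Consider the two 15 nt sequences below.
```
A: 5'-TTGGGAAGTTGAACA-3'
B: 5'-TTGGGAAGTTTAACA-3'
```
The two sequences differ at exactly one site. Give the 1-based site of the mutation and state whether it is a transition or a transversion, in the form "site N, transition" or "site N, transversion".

site 11, transversion

Site 11 changes G→T. G is a purine and T is a pyrimidine, so this is a transversion.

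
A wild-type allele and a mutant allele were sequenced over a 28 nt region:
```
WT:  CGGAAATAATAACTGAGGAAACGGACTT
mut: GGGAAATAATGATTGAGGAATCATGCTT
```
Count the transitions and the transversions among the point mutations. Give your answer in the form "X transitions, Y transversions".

4 transitions, 3 transversions

Mismatches (1-based):
site 1: C→G (pyrimidine→purine, transversion)
site 11: A→G (purine→purine, transition)
site 13: C→T (pyrimidine→pyrimidine, transition)
site 21: A→T (purine→pyrimidine, transversion)
site 23: G→A (purine→purine, transition)
site 24: G→T (purine→pyrimidine, transversion)
site 25: A→G (purine→purine, transition)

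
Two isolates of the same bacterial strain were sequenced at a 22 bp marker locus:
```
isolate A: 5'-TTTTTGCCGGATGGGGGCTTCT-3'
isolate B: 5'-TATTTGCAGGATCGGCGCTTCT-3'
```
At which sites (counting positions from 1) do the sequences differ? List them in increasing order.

2, 8, 13, 16

Scanning 1-based: 2: T/A; 8: C/A; 13: G/C; 16: G/C.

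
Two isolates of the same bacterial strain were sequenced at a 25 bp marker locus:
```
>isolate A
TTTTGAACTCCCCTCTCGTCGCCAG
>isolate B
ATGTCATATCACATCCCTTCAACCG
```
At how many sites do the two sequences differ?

Comparing position by position, 12 sites differ: 1 (T/A), 3 (T/G), 5 (G/C), 7 (A/T), 8 (C/A), 11 (C/A), 13 (C/A), 16 (T/C), 18 (G/T), 21 (G/A), 22 (C/A), 24 (A/C).

12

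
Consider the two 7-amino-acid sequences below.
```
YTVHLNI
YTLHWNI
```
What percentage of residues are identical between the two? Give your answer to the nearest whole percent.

Mismatches at positions 3, 5 (1-based): 2 of 7.
Identical positions: 5/7 = 71.43% → 71%.

71%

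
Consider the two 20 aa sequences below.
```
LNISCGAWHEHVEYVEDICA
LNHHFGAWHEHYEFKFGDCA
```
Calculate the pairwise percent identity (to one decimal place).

Mismatches at positions 3, 4, 5, 12, 14, 15, 16, 17, 18 (1-based): 9 of 20.
Identical positions: 11/20 = 55% → 55.0%.

55.0%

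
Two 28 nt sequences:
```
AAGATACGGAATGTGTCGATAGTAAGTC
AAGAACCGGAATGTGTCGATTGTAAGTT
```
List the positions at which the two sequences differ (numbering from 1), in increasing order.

5, 6, 21, 28

Differences at position 5 (T→A), position 6 (A→C), position 21 (A→T), position 28 (C→T).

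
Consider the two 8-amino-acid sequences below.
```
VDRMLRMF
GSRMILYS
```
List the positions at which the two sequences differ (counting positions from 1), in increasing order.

Scanning 1-based: 1: V/G; 2: D/S; 5: L/I; 6: R/L; 7: M/Y; 8: F/S.

1, 2, 5, 6, 7, 8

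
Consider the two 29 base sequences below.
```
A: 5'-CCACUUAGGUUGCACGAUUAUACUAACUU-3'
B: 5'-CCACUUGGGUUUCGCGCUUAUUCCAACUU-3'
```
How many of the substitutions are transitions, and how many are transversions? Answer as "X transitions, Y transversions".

Transitions (purine↔purine or pyrimidine↔pyrimidine): 7 A→G, 14 A→G, 24 U→C.
Transversions (purine↔pyrimidine): 12 G→U, 17 A→C, 22 A→U.

3 transitions, 3 transversions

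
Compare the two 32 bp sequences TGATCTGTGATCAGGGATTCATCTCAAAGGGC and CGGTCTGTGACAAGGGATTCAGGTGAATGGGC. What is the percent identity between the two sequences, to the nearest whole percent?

8 positions differ (1, 3, 11, 12, 22, 23, 25, 28), so 24 of 32 match: 24/32 = 75%.

75%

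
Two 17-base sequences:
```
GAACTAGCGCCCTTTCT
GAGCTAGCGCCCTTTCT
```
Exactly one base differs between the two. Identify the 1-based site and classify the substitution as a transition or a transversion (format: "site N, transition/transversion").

Site 3 changes A→G. A is a purine and G is a purine, so this is a transition.

site 3, transition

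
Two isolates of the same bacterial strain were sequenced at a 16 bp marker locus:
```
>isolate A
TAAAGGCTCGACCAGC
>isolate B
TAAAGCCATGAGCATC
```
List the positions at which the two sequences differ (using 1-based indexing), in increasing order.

Scanning 1-based: 6: G/C; 8: T/A; 9: C/T; 12: C/G; 15: G/T.

6, 8, 9, 12, 15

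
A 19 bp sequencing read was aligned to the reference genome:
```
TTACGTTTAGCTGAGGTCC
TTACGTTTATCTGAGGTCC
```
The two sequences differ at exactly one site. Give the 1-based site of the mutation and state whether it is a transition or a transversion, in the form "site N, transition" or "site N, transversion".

The sequences differ only at site 10: G→T (purine→pyrimidine), a transversion.

site 10, transversion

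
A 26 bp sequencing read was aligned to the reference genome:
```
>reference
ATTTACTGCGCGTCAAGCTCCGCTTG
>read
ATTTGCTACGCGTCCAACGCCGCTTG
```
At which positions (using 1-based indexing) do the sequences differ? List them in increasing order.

5, 8, 15, 17, 19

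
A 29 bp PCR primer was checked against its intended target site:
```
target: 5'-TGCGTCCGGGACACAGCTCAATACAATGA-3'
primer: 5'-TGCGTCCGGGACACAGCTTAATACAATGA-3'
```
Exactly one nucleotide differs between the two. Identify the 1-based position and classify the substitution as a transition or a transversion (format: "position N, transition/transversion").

position 19, transition

The sequences differ only at position 19: C→T (pyrimidine→pyrimidine), a transition.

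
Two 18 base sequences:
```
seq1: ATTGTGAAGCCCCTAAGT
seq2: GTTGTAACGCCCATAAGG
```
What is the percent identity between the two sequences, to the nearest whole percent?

5 positions differ (1, 6, 8, 13, 18), so 13 of 18 match: 13/18 = 72.22%.

72%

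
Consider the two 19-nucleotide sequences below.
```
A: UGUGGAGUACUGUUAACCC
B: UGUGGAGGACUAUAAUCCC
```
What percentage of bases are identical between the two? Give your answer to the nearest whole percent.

79%

Mismatches at positions 8, 12, 14, 16 (1-based): 4 of 19.
Identical positions: 15/19 = 78.95% → 79%.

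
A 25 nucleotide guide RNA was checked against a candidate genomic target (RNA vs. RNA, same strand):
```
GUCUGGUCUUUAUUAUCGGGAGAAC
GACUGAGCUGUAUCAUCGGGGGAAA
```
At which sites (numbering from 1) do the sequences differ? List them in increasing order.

2, 6, 7, 10, 14, 21, 25

Differences at site 2 (U→A), site 6 (G→A), site 7 (U→G), site 10 (U→G), site 14 (U→C), site 21 (A→G), site 25 (C→A).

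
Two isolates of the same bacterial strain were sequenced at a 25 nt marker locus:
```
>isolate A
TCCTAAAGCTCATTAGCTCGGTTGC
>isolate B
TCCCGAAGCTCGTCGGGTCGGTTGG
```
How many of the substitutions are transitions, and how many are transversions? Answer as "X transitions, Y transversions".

5 transitions, 2 transversions

Mismatches (1-based):
site 4: T→C (pyrimidine→pyrimidine, transition)
site 5: A→G (purine→purine, transition)
site 12: A→G (purine→purine, transition)
site 14: T→C (pyrimidine→pyrimidine, transition)
site 15: A→G (purine→purine, transition)
site 17: C→G (pyrimidine→purine, transversion)
site 25: C→G (pyrimidine→purine, transversion)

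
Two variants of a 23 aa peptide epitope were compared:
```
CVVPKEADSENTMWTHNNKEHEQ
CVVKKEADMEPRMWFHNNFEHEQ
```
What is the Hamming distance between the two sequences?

6

The sequences differ at positions 4, 9, 11, 12, 15, 19 (1-based) — 6 in total.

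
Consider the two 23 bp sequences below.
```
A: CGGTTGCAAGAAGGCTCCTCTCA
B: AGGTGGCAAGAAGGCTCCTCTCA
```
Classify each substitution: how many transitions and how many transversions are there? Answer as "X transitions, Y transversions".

Mismatches (1-based):
position 1: C→A (pyrimidine→purine, transversion)
position 5: T→G (pyrimidine→purine, transversion)

0 transitions, 2 transversions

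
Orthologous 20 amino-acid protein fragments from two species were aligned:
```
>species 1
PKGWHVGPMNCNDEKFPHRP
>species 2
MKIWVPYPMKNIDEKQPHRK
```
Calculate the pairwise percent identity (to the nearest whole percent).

Mismatches at positions 1, 3, 5, 6, 7, 10, 11, 12, 16, 20 (1-based): 10 of 20.
Identical positions: 10/20 = 50% → 50%.

50%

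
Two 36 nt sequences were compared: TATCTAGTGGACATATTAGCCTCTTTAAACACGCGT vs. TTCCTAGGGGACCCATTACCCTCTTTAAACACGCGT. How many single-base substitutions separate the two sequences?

6

Comparing position by position, 6 bases differ: 2 (A/T), 3 (T/C), 8 (T/G), 13 (A/C), 14 (T/C), 19 (G/C).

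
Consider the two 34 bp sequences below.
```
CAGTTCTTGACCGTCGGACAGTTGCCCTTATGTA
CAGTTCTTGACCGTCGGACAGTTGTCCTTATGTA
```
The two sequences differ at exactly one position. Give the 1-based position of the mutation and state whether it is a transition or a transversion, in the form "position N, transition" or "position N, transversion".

position 25, transition

The sequences differ only at position 25: C→T (pyrimidine→pyrimidine), a transition.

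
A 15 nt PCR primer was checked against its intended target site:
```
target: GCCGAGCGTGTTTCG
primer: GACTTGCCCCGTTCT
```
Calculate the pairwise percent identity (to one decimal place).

46.7%

8 positions differ (2, 4, 5, 8, 9, 10, 11, 15), so 7 of 15 match: 7/15 = 46.67%.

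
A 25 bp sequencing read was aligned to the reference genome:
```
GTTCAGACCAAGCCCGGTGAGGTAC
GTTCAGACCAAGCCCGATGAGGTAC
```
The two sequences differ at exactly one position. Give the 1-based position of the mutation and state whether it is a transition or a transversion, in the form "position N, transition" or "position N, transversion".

position 17, transition

Position 17 changes G→A. G is a purine and A is a purine, so this is a transition.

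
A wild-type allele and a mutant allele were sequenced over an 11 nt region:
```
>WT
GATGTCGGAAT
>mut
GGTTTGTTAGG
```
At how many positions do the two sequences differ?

7

Mismatches (1-based): position 2: A→G; position 4: G→T; position 6: C→G; position 7: G→T; position 8: G→T; position 10: A→G; position 11: T→G.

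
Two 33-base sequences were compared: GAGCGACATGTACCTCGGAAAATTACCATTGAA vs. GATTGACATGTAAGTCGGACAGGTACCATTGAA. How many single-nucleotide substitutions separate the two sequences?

Mismatches (1-based): site 3: G→T; site 4: C→T; site 13: C→A; site 14: C→G; site 20: A→C; site 22: A→G; site 23: T→G.

7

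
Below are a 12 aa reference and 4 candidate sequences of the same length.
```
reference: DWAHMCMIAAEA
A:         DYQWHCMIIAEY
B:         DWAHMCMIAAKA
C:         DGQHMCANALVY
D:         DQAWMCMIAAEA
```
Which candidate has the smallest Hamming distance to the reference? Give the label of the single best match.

A differs at 6 positions; B differs at 1 position; C differs at 7 positions; D differs at 2 positions. The closest is B.

B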